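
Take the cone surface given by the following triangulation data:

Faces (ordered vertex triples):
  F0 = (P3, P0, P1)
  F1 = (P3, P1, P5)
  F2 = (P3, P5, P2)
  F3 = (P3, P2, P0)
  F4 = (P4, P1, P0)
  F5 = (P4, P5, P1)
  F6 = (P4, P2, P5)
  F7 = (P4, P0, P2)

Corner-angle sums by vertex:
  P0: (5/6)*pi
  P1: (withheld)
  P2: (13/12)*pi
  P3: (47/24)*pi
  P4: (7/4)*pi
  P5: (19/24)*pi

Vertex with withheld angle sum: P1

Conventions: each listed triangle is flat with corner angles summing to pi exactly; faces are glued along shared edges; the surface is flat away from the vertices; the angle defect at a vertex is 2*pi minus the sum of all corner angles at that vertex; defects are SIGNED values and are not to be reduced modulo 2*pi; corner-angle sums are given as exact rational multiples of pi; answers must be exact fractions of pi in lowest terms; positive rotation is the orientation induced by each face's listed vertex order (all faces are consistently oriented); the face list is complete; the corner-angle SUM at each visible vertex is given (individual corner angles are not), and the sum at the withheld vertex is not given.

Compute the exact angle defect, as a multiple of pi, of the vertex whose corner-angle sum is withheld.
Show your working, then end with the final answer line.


V = 6, E = 12, F = 8; chi = V - E + F = 2
Gauss-Bonnet: total defect = 2*pi*chi = 4*pi; visible defects sum to (43/12)*pi

Answer: defect(P1) = (5/12)*pi


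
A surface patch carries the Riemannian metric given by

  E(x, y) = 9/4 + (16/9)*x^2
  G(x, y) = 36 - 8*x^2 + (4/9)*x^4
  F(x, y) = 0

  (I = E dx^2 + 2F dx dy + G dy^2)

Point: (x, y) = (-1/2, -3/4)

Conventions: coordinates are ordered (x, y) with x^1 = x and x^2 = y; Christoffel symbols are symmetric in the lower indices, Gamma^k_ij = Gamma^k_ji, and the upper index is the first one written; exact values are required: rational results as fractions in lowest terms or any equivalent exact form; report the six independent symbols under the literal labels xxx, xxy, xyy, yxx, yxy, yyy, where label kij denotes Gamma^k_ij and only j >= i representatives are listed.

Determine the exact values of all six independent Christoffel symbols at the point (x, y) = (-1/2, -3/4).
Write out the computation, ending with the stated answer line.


E = 97/36, F = 0, G = 1225/36 at the point
E_x = -16/9, E_y = 0, F_x = 0, F_y = 0, G_x = 70/9, G_y = 0
EG - F^2 = 118825/1296;  g^inv = (1296/118825) * [[1225/36, 0], [0, 97/36]]
first-kind symbols [ij,l] = (1/2)(d_i g_jl + d_j g_il - d_l g_ij): [xx,x] = E_x/2 = -8/9, [xx,y] = F_x - E_y/2 = 0, [xy,x] = E_y/2 = 0, [xy,y] = G_x/2 = 35/9, [yy,x] = F_y - G_x/2 = -35/9, [yy,y] = G_y/2 = 0
Gamma^x_ij = (G*[ij,x] - F*[ij,y])/(EG - F^2), Gamma^y_ij = (E*[ij,y] - F*[ij,x])/(EG - F^2)

Answer: Gamma_xxx = -32/97, Gamma_xxy = 0, Gamma_xyy = -140/97, Gamma_yxx = 0, Gamma_yxy = 4/35, Gamma_yyy = 0


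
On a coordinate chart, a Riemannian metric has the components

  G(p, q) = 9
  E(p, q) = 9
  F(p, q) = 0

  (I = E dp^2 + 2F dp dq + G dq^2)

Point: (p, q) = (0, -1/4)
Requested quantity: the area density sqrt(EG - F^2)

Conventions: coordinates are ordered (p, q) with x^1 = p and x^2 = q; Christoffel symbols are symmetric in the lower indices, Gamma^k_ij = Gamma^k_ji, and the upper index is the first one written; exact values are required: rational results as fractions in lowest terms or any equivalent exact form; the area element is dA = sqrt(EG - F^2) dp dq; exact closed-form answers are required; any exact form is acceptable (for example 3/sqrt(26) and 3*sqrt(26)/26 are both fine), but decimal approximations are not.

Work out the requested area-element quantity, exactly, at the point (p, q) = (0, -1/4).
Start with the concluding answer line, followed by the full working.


Answer: sqrt(EG - F^2) = 9

E = 9, F = 0, G = 9; EG - F^2 = 81


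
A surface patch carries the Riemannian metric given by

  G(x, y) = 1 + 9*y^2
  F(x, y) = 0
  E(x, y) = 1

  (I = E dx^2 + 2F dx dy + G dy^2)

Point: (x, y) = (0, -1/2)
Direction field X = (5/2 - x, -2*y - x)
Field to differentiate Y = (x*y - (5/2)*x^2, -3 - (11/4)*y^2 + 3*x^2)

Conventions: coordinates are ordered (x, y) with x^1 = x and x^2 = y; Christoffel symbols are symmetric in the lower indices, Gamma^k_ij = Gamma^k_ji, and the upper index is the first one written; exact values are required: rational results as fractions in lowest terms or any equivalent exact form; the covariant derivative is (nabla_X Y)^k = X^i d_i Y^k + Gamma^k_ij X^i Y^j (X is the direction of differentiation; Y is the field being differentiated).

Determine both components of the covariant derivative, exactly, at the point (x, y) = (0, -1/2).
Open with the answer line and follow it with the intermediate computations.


Answer: (nabla_X Y)^x = -5/4, (nabla_X Y)^y = 817/104

E = 1, F = 0, G = 13/4 at the point
E_x = 0, E_y = 0, F_x = 0, F_y = 0, G_x = 0, G_y = -9
EG - F^2 = 13/4;  g^inv = (4/13) * [[13/4, 0], [0, 1]]
first-kind symbols [ij,l] = (1/2)(d_i g_jl + d_j g_il - d_l g_ij): [xx,x] = E_x/2 = 0, [xx,y] = F_x - E_y/2 = 0, [xy,x] = E_y/2 = 0, [xy,y] = G_x/2 = 0, [yy,x] = F_y - G_x/2 = 0, [yy,y] = G_y/2 = -9/2
Gamma^x_ij = (G*[ij,x] - F*[ij,y])/(EG - F^2), Gamma^y_ij = (E*[ij,y] - F*[ij,x])/(EG - F^2)
Gamma_xxx = 0, Gamma_xxy = 0, Gamma_xyy = 0, Gamma_yxx = 0, Gamma_yxy = 0, Gamma_yyy = -18/13
X = (5/2, 1), Y = (0, -59/16) at the point


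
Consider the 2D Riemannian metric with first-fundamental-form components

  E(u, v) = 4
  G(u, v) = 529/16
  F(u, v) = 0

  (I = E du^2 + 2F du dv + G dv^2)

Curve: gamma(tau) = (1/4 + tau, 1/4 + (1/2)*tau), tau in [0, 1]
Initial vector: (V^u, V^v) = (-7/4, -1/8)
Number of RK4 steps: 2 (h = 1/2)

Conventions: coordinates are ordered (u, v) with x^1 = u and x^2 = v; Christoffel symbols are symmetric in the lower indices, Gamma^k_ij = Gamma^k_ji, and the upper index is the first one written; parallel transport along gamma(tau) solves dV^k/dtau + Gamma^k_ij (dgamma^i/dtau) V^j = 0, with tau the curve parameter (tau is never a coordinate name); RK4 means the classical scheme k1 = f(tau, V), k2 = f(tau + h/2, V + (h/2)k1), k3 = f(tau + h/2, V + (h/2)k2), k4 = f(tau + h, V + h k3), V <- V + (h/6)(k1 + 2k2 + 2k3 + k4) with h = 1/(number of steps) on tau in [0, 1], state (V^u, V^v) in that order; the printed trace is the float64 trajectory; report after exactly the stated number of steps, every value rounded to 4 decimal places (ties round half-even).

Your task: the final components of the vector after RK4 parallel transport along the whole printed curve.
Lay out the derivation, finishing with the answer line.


gamma'(tau) = (1, 1/2); f(tau, V)^k = -Gamma^k_ij(gamma(tau)) gamma'^i(tau) V^j; h = 1/2; intermediate values shown to 6 dp
curve data and Christoffel symbols at the stage parameters:
  tau = 0.000000: gamma = (0.250000, 0.250000), gamma' = (1.000000, 0.500000); Gamma_uuu = 0.000000, Gamma_uuv = 0.000000, Gamma_uvv = 0.000000, Gamma_vuu = 0.000000, Gamma_vuv = 0.000000, Gamma_vvv = 0.000000
  tau = 0.250000: gamma = (0.500000, 0.375000), gamma' = (1.000000, 0.500000); Gamma_uuu = 0.000000, Gamma_uuv = 0.000000, Gamma_uvv = 0.000000, Gamma_vuu = 0.000000, Gamma_vuv = 0.000000, Gamma_vvv = 0.000000
  tau = 0.500000: gamma = (0.750000, 0.500000), gamma' = (1.000000, 0.500000); Gamma_uuu = 0.000000, Gamma_uuv = 0.000000, Gamma_uvv = 0.000000, Gamma_vuu = 0.000000, Gamma_vuv = 0.000000, Gamma_vvv = 0.000000
  tau = 0.750000: gamma = (1.000000, 0.625000), gamma' = (1.000000, 0.500000); Gamma_uuu = 0.000000, Gamma_uuv = 0.000000, Gamma_uvv = 0.000000, Gamma_vuu = 0.000000, Gamma_vuv = 0.000000, Gamma_vvv = 0.000000
  tau = 1.000000: gamma = (1.250000, 0.750000), gamma' = (1.000000, 0.500000); Gamma_uuu = 0.000000, Gamma_uuv = 0.000000, Gamma_uvv = 0.000000, Gamma_vuu = 0.000000, Gamma_vuv = 0.000000, Gamma_vvv = 0.000000
step 0: V^u = -1.7500, V^v = -0.1250
step 1: k1 = (0.000000, 0.000000), k2 = (0.000000, 0.000000), k3 = (0.000000, 0.000000), k4 = (0.000000, 0.000000); V <- V + (h/6)(k1 + 2k2 + 2k3 + k4): V^u = -1.7500, V^v = -0.1250
step 2: k1 = (0.000000, 0.000000), k2 = (0.000000, 0.000000), k3 = (0.000000, 0.000000), k4 = (0.000000, 0.000000); V <- V + (h/6)(k1 + 2k2 + 2k3 + k4): V^u = -1.7500, V^v = -0.1250

Answer: V^u = -1.7500, V^v = -0.1250


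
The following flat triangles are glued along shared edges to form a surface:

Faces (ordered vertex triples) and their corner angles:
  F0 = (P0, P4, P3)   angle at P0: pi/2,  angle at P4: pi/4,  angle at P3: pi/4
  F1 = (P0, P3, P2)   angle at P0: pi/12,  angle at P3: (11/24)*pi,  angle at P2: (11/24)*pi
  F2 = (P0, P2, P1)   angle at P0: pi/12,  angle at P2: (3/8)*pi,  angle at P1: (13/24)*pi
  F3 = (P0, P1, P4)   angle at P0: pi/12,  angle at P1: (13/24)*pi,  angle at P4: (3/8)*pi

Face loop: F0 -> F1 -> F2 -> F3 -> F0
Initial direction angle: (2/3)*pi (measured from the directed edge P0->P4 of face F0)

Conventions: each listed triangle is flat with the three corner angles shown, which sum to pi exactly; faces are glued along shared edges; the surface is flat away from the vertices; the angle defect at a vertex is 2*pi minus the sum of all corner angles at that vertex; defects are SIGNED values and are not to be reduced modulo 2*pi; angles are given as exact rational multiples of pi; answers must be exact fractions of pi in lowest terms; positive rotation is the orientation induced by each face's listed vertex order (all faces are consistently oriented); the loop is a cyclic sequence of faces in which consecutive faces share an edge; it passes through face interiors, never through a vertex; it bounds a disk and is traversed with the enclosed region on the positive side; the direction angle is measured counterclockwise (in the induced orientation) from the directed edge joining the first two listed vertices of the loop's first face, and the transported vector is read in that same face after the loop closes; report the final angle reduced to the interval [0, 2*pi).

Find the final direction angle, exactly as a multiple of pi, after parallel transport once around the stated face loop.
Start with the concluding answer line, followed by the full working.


Answer: final direction angle = (23/12)*pi

enclosed vertex P0: corner angles sum to (3/4)*pi, defect = 2*pi - (3/4)*pi = (5/4)*pi
final direction = starting direction + enclosed defect total, reduced mod 2*pi (induced orientation)
final angle = (2/3)*pi + (5/4)*pi = (23/12)*pi (mod 2*pi)


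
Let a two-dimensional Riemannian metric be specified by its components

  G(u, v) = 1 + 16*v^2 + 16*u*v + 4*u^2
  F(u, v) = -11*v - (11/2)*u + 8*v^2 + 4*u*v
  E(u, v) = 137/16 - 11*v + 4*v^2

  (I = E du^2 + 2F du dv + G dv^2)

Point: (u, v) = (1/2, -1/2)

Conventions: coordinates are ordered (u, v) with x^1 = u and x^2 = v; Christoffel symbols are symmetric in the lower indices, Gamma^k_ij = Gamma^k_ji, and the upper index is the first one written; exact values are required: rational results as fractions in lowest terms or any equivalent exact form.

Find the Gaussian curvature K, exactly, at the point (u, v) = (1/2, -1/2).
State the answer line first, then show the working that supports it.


Answer: K = -1024/66049

E = 241/16, F = 15/4, G = 2, EG - F^2 = 257/16 at the point
E_u = 0, E_v = -15, F_u = -15/2, F_v = -17, G_u = -4, G_v = -8
E_vv = 8, F_uv = 4, G_uu = 8
Apply the Brioschi formula K = (det M1 - det M2)/(EG - F^2)^2 over the derivative matrices of E, F, G.
M1 = [[-E_vv/2 + F_uv - G_uu/2, E_u/2, F_u - E_v/2], [F_v - G_u/2, E, F], [G_v/2, F, G]] = [[-4, 0, 0], [-15, 241/16, 15/4], [-4, 15/4, 2]]; det M1 = -257/4
M2 = [[0, E_v/2, G_u/2], [E_v/2, E, F], [G_u/2, F, G]] = [[0, -15/2, -2], [-15/2, 241/16, 15/4], [-2, 15/4, 2]]; det M2 = -241/4
det M1 - det M2 = -4; K = -4 / (257/16)^2 = -1024/66049


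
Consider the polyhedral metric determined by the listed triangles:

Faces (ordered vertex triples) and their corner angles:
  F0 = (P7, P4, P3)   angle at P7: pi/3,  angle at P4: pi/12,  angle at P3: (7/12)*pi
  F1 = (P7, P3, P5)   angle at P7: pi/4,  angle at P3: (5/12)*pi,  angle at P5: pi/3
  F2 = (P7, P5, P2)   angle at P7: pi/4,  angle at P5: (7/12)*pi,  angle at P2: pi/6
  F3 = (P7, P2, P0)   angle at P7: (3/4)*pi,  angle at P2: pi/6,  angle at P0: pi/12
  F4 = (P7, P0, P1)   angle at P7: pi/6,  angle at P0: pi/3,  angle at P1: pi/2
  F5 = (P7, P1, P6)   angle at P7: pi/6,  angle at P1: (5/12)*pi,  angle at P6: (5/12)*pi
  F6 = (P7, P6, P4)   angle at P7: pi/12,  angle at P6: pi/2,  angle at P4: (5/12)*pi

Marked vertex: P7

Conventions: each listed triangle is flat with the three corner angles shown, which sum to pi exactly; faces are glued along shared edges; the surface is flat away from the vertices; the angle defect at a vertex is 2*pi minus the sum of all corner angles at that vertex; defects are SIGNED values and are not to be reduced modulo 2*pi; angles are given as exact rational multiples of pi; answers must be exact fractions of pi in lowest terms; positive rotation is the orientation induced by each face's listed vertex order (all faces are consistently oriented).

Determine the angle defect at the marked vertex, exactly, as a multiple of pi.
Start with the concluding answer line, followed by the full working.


Answer: defect(P7) = 0

Sum of corner angles at P7: 2*pi
defect = 2*pi - 2*pi


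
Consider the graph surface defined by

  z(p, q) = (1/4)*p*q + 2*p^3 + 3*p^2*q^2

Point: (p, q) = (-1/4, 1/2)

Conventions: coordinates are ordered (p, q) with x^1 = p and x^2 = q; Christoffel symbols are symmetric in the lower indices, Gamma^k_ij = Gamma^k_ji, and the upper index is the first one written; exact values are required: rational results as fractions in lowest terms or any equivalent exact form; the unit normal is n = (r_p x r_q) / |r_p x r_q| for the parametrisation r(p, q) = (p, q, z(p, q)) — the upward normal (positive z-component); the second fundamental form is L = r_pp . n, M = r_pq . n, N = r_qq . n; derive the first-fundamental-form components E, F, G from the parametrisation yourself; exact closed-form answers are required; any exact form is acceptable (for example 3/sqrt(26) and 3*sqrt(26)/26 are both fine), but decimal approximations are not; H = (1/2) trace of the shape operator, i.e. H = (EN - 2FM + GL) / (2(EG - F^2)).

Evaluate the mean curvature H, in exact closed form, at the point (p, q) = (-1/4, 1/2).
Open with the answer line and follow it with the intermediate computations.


Answer: H = -565*sqrt(66)/8712

z_p = 1/8, z_q = 1/8, z_pp = -3/2, z_pq = -5/4, z_qq = 3/8
E = 65/64, F = 1/64, G = 65/64; answer radicand W^2 = 33/32
unnormalised second-form numerators: l = -3/2, m = -5/4, n = 3/8; L = l/sqrt(33/32), and similarly M = m/sqrt(W^2), N = n/sqrt(W^2)
H = (E*n - 2*F*m + G*l) / (2*(EG - F^2)*sqrt(W^2)); E*n - 2*F*m + G*l = -565/512, EG - F^2 = 33/32, so H = (-565/1056)/sqrt(33/32)


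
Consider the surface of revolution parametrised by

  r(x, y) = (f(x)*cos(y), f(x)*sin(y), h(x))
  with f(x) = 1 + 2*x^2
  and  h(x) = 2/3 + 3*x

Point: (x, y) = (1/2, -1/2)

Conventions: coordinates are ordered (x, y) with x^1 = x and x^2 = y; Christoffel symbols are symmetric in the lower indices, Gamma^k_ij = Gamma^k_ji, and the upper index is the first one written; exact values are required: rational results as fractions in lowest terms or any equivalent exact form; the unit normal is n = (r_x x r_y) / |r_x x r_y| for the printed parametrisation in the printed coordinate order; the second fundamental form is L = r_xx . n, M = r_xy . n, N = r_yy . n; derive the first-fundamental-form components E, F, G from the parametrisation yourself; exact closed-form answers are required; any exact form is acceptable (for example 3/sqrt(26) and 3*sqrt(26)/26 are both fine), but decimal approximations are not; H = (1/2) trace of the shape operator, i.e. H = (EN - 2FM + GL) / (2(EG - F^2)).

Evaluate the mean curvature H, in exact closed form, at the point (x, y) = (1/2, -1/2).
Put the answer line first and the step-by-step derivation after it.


Answer: H = 7*sqrt(13)/169

f = 3/2, f' = 2, f'' = 4, h' = 3, h'' = 0
E = 13, F = 0, G = 9/4; answer radicand W^2 = 13
unnormalised second-form numerators: l = -12, m = 0, n = 9/2; L = l/sqrt(13), and similarly M = m/sqrt(W^2), N = n/sqrt(W^2)
H = (E*n - 2*F*m + G*l) / (2*(EG - F^2)*sqrt(W^2)); E*n - 2*F*m + G*l = 63/2, EG - F^2 = 117/4, so H = (7/13)/sqrt(13)


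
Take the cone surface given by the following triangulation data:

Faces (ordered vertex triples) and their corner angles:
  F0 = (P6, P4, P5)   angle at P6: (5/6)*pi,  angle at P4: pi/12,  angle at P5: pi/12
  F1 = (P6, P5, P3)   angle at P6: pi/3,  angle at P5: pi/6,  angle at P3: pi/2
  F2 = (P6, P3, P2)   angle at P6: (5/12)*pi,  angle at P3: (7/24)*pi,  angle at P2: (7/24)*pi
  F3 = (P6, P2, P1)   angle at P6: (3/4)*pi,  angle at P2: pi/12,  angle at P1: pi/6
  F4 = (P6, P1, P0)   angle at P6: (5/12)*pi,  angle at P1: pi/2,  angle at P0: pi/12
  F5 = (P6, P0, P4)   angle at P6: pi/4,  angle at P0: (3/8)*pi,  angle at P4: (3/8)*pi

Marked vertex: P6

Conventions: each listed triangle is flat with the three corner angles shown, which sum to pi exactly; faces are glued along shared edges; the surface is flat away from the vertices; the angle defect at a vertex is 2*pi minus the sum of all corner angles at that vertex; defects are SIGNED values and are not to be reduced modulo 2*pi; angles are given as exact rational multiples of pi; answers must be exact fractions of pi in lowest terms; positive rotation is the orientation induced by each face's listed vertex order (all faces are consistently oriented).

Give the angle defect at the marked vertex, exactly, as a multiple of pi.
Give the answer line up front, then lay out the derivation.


Answer: defect(P6) = -pi

Sum of corner angles at P6: 3*pi
defect = 2*pi - 3*pi


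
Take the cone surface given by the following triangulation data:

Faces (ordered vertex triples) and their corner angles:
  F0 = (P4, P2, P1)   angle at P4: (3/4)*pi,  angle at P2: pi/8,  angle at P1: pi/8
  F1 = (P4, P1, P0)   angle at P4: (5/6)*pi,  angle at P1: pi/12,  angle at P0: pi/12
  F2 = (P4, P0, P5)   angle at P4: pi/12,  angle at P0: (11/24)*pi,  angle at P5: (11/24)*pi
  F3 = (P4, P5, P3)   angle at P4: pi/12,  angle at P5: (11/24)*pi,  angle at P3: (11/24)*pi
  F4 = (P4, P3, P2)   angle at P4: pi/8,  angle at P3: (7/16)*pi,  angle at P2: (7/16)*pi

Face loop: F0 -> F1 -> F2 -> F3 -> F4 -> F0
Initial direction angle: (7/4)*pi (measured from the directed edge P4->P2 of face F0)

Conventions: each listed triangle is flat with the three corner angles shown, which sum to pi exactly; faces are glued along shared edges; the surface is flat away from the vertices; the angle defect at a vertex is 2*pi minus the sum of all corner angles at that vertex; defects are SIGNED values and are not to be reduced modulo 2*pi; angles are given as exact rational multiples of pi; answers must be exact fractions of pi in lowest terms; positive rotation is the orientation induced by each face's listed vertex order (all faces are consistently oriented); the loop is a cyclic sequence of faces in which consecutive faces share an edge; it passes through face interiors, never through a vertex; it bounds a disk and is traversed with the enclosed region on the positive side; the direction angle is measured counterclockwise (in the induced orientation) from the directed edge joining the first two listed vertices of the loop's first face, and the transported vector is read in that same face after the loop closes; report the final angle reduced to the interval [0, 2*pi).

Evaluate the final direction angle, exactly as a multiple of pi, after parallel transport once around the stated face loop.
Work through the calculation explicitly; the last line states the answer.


enclosed vertex P4: corner angles sum to (15/8)*pi, defect = 2*pi - (15/8)*pi = pi/8
transport around the loop rotates by the sum of enclosed defects; add to the initial angle mod 2*pi
final angle = (7/4)*pi + pi/8 = (15/8)*pi (mod 2*pi)

Answer: final direction angle = (15/8)*pi


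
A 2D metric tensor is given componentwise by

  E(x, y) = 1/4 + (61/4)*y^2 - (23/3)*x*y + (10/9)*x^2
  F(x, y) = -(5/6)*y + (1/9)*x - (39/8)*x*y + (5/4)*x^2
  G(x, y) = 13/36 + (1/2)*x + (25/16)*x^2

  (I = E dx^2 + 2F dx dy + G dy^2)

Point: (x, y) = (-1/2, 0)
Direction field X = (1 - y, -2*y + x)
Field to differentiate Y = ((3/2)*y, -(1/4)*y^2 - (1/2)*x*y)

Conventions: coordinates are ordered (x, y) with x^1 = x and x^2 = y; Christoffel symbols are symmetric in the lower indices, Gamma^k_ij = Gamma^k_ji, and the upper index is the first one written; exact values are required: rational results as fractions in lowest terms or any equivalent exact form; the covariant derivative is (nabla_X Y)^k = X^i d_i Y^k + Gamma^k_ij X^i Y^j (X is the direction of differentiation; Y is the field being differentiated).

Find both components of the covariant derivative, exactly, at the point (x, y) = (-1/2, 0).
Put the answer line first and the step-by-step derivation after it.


Answer: (nabla_X Y)^x = -3/4, (nabla_X Y)^y = -1/8

E = 19/36, F = 37/144, G = 289/576 at the point
E_x = -10/9, E_y = 23/6, F_x = -41/36, F_y = 77/48, G_x = -17/16, G_y = 0
EG - F^2 = 229/1152;  g^inv = (1152/229) * [[289/576, -37/144], [-37/144, 19/36]]
first-kind symbols [ij,l] = (1/2)(d_i g_jl + d_j g_il - d_l g_ij): [xx,x] = E_x/2 = -5/9, [xx,y] = F_x - E_y/2 = -55/18, [xy,x] = E_y/2 = 23/12, [xy,y] = G_x/2 = -17/32, [yy,x] = F_y - G_x/2 = 205/96, [yy,y] = G_y/2 = 0
Gamma^x_ij = (G*[ij,x] - F*[ij,y])/(EG - F^2), Gamma^y_ij = (E*[ij,y] - F*[ij,x])/(EG - F^2)
Gamma_xxx = 1750/687, Gamma_xxy = 15181/2748, Gamma_xyy = 59245/10992, Gamma_yxx = -5080/687, Gamma_yxy = -2671/687, Gamma_yyy = -7585/2748
X = (1, -1/2), Y = (0, 0) at the point


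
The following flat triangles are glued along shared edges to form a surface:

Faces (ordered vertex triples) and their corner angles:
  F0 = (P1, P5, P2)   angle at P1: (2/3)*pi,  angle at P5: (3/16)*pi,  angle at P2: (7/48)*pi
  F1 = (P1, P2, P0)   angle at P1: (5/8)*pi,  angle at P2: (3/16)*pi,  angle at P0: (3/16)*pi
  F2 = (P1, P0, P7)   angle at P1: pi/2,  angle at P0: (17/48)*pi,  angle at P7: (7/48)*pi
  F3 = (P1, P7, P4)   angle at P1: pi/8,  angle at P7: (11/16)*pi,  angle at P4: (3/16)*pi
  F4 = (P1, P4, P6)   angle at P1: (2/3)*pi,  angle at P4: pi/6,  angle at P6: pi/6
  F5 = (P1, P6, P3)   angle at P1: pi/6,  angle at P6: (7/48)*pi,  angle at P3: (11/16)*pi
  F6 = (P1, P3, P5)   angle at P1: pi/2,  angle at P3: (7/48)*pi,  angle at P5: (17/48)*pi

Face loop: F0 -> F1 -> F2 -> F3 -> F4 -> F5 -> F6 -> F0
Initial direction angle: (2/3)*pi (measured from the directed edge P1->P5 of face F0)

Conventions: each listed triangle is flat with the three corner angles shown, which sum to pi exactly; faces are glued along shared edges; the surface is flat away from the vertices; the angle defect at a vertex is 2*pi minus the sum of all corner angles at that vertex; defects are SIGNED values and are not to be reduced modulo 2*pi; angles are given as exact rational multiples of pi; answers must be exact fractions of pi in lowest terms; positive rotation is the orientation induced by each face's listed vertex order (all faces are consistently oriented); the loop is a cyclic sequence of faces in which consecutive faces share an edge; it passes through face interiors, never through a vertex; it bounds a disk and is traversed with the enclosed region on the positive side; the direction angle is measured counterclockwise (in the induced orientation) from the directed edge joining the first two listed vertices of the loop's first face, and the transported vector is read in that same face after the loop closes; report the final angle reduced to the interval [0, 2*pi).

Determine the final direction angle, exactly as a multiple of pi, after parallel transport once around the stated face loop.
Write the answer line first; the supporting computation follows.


Answer: final direction angle = (17/12)*pi

enclosed vertex P1: corner angles sum to (13/4)*pi, defect = 2*pi - (13/4)*pi = (-5/4)*pi
by Gauss-Bonnet the loop rotates the vector by the enclosed defect sum (positive orientation, mod 2*pi)
final angle = (2/3)*pi - (5/4)*pi = (17/12)*pi (mod 2*pi)


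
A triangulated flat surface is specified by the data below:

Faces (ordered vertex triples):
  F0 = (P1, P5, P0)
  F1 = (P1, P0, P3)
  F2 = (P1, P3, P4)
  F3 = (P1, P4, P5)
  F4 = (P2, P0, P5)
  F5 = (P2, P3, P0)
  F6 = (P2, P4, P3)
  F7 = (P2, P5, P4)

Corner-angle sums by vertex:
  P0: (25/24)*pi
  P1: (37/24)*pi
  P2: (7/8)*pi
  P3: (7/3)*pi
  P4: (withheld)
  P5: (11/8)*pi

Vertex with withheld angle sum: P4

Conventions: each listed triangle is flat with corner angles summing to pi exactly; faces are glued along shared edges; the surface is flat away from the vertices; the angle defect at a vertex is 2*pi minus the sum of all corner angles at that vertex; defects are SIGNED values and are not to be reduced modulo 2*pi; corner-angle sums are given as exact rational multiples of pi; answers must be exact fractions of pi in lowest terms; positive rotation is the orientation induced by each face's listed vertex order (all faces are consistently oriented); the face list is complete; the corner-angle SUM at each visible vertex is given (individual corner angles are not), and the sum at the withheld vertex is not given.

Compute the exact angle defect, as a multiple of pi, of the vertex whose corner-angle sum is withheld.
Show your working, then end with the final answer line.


V = 6, E = 12, F = 8; chi = V - E + F = 2
Gauss-Bonnet: total defect = 2*pi*chi = 4*pi; visible defects sum to (17/6)*pi

Answer: defect(P4) = (7/6)*pi


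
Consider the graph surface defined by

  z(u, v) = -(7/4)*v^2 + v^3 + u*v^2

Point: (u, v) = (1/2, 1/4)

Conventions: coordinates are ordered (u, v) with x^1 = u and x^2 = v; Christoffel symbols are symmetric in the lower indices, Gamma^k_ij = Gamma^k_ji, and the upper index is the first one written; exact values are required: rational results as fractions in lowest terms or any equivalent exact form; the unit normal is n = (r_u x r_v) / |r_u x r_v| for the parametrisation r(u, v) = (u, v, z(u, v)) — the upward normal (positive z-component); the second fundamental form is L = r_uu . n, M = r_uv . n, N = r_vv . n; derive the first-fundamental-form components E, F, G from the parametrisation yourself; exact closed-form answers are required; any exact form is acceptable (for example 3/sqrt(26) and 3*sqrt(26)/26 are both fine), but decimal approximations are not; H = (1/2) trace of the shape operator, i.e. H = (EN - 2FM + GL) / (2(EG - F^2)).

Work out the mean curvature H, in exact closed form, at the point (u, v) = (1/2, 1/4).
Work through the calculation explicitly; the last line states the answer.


z_u = 1/16, z_v = -7/16, z_uu = 0, z_uv = 1/2, z_vv = -1
E = 257/256, F = -7/256, G = 305/256; answer radicand W^2 = 153/128
unnormalised second-form numerators: l = 0, m = 1/2, n = -1; L = l/sqrt(153/128), and similarly M = m/sqrt(W^2), N = n/sqrt(W^2)
H = (E*n - 2*F*m + G*l) / (2*(EG - F^2)*sqrt(W^2)); E*n - 2*F*m + G*l = -125/128, EG - F^2 = 153/128, so H = (-125/306)/sqrt(153/128)

Answer: H = -500*sqrt(34)/7803


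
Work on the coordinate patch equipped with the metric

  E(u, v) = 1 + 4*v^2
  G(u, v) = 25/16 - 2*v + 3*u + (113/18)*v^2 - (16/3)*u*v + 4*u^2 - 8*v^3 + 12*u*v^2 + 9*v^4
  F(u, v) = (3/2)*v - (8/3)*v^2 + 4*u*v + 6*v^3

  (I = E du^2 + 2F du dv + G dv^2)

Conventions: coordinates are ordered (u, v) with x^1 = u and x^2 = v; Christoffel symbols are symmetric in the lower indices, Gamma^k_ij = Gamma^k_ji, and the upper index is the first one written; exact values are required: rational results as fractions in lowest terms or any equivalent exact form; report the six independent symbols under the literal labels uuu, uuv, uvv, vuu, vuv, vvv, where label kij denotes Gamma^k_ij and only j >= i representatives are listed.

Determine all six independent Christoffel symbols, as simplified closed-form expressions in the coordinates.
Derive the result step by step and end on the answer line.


E = 1 + 4*v^2; F = (3/2)*v - (8/3)*v^2 + 4*u*v + 6*v^3; G = 25/16 - 2*v + 3*u + (113/18)*v^2 - (16/3)*u*v + 4*u^2 - 8*v^3 + 12*u*v^2 + 9*v^4
Gamma^k_ij = (1/2) g^{kl} (d_i g_jl + d_j g_il - d_l g_ij), with g^inv = (1/(EG-F^2)) [[G, -F], [-F, E]]
first partials: E_u = 0, E_v = 8*v, F_u = 4*v, F_v = 3/2 - (16/3)*v + 4*u + 18*v^2, G_u = 3 - (16/3)*v + 8*u + 12*v^2, G_v = -2 + (113/9)*v - (16/3)*u - 24*v^2 + 24*u*v + 36*v^3
D = EG - F^2 = 25/16 - 2*v + 3*u + (185/18)*v^2 - (16/3)*u*v + 4*u^2 - 8*v^3 + 12*u*v^2 + 9*v^4
expanded: Gamma^u_uu = (G E_u - 2F F_u + F E_v)/(2D), Gamma^u_uv = (G E_v - F G_u)/(2D), Gamma^u_vv = (2G F_v - G G_u - F G_v)/(2D), Gamma^v_uu = (2E F_u - E E_v - F E_u)/(2D), Gamma^v_uv = (E G_u - F E_v)/(2D), Gamma^v_vv = (E G_v - 2F F_v + F G_u)/(2D); substitute and cancel common factors

Answer: Gamma_uuu = 0, Gamma_uuv = 576*v/(576*u^2 + 1728*u*v^2 - 768*u*v + 432*u + 1296*v^4 - 1152*v^3 + 1480*v^2 - 288*v + 225), Gamma_uvv = (1728*v^2 - 384*v)/(576*u^2 + 1728*u*v^2 - 768*u*v + 432*u + 1296*v^4 - 1152*v^3 + 1480*v^2 - 288*v + 225), Gamma_vuu = 0, Gamma_vuv = (576*u + 864*v^2 - 384*v + 216)/(576*u^2 + 1728*u*v^2 - 768*u*v + 432*u + 1296*v^4 - 1152*v^3 + 1480*v^2 - 288*v + 225), Gamma_vvv = (1728*u*v - 384*u + 2592*v^3 - 1728*v^2 + 904*v - 144)/(576*u^2 + 1728*u*v^2 - 768*u*v + 432*u + 1296*v^4 - 1152*v^3 + 1480*v^2 - 288*v + 225)


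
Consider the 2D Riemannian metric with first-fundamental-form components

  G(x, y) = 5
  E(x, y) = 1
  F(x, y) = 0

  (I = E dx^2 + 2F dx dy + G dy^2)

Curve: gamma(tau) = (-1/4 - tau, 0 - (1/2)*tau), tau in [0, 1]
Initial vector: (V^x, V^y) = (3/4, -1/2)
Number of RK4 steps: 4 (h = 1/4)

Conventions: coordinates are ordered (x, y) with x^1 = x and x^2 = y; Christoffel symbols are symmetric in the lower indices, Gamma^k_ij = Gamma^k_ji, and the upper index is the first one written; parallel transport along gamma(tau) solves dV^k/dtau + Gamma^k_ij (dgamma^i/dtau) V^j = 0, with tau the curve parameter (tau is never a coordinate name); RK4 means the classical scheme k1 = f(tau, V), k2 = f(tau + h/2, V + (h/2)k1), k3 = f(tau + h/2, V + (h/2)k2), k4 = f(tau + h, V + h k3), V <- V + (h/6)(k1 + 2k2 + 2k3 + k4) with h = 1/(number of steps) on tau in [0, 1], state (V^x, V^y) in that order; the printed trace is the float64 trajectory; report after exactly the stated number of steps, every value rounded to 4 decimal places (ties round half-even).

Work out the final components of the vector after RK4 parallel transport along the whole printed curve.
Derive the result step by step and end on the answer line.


gamma'(tau) = (-1, -1/2); f(tau, V)^k = -Gamma^k_ij(gamma(tau)) gamma'^i(tau) V^j; h = 1/4; intermediate values shown to 6 dp
curve data and Christoffel symbols at the stage parameters:
  tau = 0.000000: gamma = (-0.250000, 0.000000), gamma' = (-1.000000, -0.500000); Gamma_xxx = 0.000000, Gamma_xxy = 0.000000, Gamma_xyy = 0.000000, Gamma_yxx = 0.000000, Gamma_yxy = 0.000000, Gamma_yyy = 0.000000
  tau = 0.125000: gamma = (-0.375000, -0.062500), gamma' = (-1.000000, -0.500000); Gamma_xxx = 0.000000, Gamma_xxy = 0.000000, Gamma_xyy = 0.000000, Gamma_yxx = 0.000000, Gamma_yxy = 0.000000, Gamma_yyy = 0.000000
  tau = 0.250000: gamma = (-0.500000, -0.125000), gamma' = (-1.000000, -0.500000); Gamma_xxx = 0.000000, Gamma_xxy = 0.000000, Gamma_xyy = 0.000000, Gamma_yxx = 0.000000, Gamma_yxy = 0.000000, Gamma_yyy = 0.000000
  tau = 0.375000: gamma = (-0.625000, -0.187500), gamma' = (-1.000000, -0.500000); Gamma_xxx = 0.000000, Gamma_xxy = 0.000000, Gamma_xyy = 0.000000, Gamma_yxx = 0.000000, Gamma_yxy = 0.000000, Gamma_yyy = 0.000000
  tau = 0.500000: gamma = (-0.750000, -0.250000), gamma' = (-1.000000, -0.500000); Gamma_xxx = 0.000000, Gamma_xxy = 0.000000, Gamma_xyy = 0.000000, Gamma_yxx = 0.000000, Gamma_yxy = 0.000000, Gamma_yyy = 0.000000
  tau = 0.625000: gamma = (-0.875000, -0.312500), gamma' = (-1.000000, -0.500000); Gamma_xxx = 0.000000, Gamma_xxy = 0.000000, Gamma_xyy = 0.000000, Gamma_yxx = 0.000000, Gamma_yxy = 0.000000, Gamma_yyy = 0.000000
  tau = 0.750000: gamma = (-1.000000, -0.375000), gamma' = (-1.000000, -0.500000); Gamma_xxx = 0.000000, Gamma_xxy = 0.000000, Gamma_xyy = 0.000000, Gamma_yxx = 0.000000, Gamma_yxy = 0.000000, Gamma_yyy = 0.000000
  tau = 0.875000: gamma = (-1.125000, -0.437500), gamma' = (-1.000000, -0.500000); Gamma_xxx = 0.000000, Gamma_xxy = 0.000000, Gamma_xyy = 0.000000, Gamma_yxx = 0.000000, Gamma_yxy = 0.000000, Gamma_yyy = 0.000000
  tau = 1.000000: gamma = (-1.250000, -0.500000), gamma' = (-1.000000, -0.500000); Gamma_xxx = 0.000000, Gamma_xxy = 0.000000, Gamma_xyy = 0.000000, Gamma_yxx = 0.000000, Gamma_yxy = 0.000000, Gamma_yyy = 0.000000
step 0: V^x = 0.7500, V^y = -0.5000
step 1: k1 = (0.000000, 0.000000), k2 = (0.000000, 0.000000), k3 = (0.000000, 0.000000), k4 = (0.000000, 0.000000); V <- V + (h/6)(k1 + 2k2 + 2k3 + k4): V^x = 0.7500, V^y = -0.5000
step 2: k1 = (0.000000, 0.000000), k2 = (0.000000, 0.000000), k3 = (0.000000, 0.000000), k4 = (0.000000, 0.000000); V <- V + (h/6)(k1 + 2k2 + 2k3 + k4): V^x = 0.7500, V^y = -0.5000
step 3: k1 = (0.000000, 0.000000), k2 = (0.000000, 0.000000), k3 = (0.000000, 0.000000), k4 = (0.000000, 0.000000); V <- V + (h/6)(k1 + 2k2 + 2k3 + k4): V^x = 0.7500, V^y = -0.5000
step 4: k1 = (0.000000, 0.000000), k2 = (0.000000, 0.000000), k3 = (0.000000, 0.000000), k4 = (0.000000, 0.000000); V <- V + (h/6)(k1 + 2k2 + 2k3 + k4): V^x = 0.7500, V^y = -0.5000

Answer: V^x = 0.7500, V^y = -0.5000


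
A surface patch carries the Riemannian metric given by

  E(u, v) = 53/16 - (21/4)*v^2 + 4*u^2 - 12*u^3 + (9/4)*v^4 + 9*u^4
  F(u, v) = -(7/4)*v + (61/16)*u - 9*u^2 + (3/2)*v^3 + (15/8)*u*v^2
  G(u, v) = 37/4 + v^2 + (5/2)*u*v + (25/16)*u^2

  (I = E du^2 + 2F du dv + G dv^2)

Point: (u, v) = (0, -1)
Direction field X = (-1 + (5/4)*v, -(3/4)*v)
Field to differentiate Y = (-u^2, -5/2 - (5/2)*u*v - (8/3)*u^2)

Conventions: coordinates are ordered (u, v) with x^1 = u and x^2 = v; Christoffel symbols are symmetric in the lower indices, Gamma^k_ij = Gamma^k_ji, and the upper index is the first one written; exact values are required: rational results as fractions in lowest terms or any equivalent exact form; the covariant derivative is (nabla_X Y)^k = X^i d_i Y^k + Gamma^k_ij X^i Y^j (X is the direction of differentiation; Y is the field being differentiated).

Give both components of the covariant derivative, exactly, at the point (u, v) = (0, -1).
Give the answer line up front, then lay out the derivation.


Answer: (nabla_X Y)^u = -690/67, (nabla_X Y)^v = -1575/268

E = 5/16, F = 1/4, G = 41/4 at the point
E_u = 0, E_v = 3/2, F_u = 91/16, F_v = 11/4, G_u = -5/2, G_v = -2
EG - F^2 = 201/64;  g^inv = (64/201) * [[41/4, -1/4], [-1/4, 5/16]]
first-kind symbols [ij,l] = (1/2)(d_i g_jl + d_j g_il - d_l g_ij): [uu,u] = E_u/2 = 0, [uu,v] = F_u - E_v/2 = 79/16, [uv,u] = E_v/2 = 3/4, [uv,v] = G_u/2 = -5/4, [vv,u] = F_v - G_u/2 = 4, [vv,v] = G_v/2 = -1
Gamma^u_ij = (G*[ij,u] - F*[ij,v])/(EG - F^2), Gamma^v_ij = (E*[ij,v] - F*[ij,u])/(EG - F^2)
Gamma_uuu = -79/201, Gamma_uuv = 512/201, Gamma_uvv = 880/67, Gamma_vuu = 395/804, Gamma_vuv = -37/201, Gamma_vvv = -28/67
X = (-9/4, 3/4), Y = (0, -5/2) at the point


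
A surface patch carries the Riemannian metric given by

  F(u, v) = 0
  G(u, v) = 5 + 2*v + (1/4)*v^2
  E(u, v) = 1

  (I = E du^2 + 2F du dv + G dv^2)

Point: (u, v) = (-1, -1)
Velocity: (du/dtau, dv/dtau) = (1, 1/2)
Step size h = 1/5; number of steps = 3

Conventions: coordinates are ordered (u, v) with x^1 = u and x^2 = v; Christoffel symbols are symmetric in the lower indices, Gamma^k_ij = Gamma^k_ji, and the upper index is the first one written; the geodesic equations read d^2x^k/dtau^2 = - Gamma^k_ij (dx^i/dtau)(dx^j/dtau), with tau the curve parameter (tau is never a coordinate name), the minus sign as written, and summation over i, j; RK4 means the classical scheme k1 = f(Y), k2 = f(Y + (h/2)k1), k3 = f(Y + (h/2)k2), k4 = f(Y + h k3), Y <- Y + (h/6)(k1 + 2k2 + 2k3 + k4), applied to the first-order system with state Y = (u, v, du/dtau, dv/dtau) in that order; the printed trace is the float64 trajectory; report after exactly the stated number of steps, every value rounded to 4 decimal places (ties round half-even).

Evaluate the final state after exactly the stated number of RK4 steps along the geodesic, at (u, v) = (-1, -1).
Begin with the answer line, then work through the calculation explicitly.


Answer: u = -0.4000, v = -0.7098, du/dtau = 1.0000, dv/dtau = 0.4682

f(Y) = (du/dtau, dv/dtau, -Gamma^u_ij Y'^i Y'^j, -Gamma^v_ij Y'^i Y'^j) with the Gammas evaluated at the stage position; h = 0.200000; intermediate values shown to 6 dp
step 0: u = -1.0000, v = -1.0000, du/dtau = 1.0000, dv/dtau = 0.5000
step 1:
  k1: at (u, v) = (-1.000000, -1.000000), (du/dtau, dv/dtau) = (1.000000, 0.500000); Gamma_uuu = 0.000000, Gamma_uuv = 0.000000, Gamma_uvv = 0.000000, Gamma_vuu = 0.000000, Gamma_vuv = 0.000000, Gamma_vvv = 0.230769; k1 = (1.000000, 0.500000, 0.000000, -0.057692)
  k2: at (u, v) = (-0.900000, -0.950000), (du/dtau, dv/dtau) = (1.000000, 0.494231); Gamma_uuu = 0.000000, Gamma_uuv = 0.000000, Gamma_uvv = 0.000000, Gamma_vuu = 0.000000, Gamma_vuv = 0.000000, Gamma_vvv = 0.229280; k2 = (1.000000, 0.494231, 0.000000, -0.056005)
  k3: at (u, v) = (-0.900000, -0.950577), (du/dtau, dv/dtau) = (1.000000, 0.494400); Gamma_uuu = 0.000000, Gamma_uuv = 0.000000, Gamma_uvv = 0.000000, Gamma_vuu = 0.000000, Gamma_vuv = 0.000000, Gamma_vvv = 0.229297; k3 = (1.000000, 0.494400, 0.000000, -0.056047)
  k4: at (u, v) = (-0.800000, -0.901120), (du/dtau, dv/dtau) = (1.000000, 0.488791); Gamma_uuu = 0.000000, Gamma_uuv = 0.000000, Gamma_uvv = 0.000000, Gamma_vuu = 0.000000, Gamma_vuv = 0.000000, Gamma_vvv = 0.227808; k4 = (1.000000, 0.488791, 0.000000, -0.054427)
  Y <- Y + (h/6)(k1 + 2k2 + 2k3 + k4): u = -0.8000, v = -0.9011, du/dtau = 1.0000, dv/dtau = 0.4888
step 2:
  k1: at (u, v) = (-0.800000, -0.901132), (du/dtau, dv/dtau) = (1.000000, 0.488793); Gamma_uuu = 0.000000, Gamma_uuv = 0.000000, Gamma_uvv = 0.000000, Gamma_vuu = 0.000000, Gamma_vuv = 0.000000, Gamma_vvv = 0.227808; k1 = (1.000000, 0.488793, 0.000000, -0.054427)
  k2: at (u, v) = (-0.700000, -0.852252), (du/dtau, dv/dtau) = (1.000000, 0.483350); Gamma_uuu = 0.000000, Gamma_uuv = 0.000000, Gamma_uvv = 0.000000, Gamma_vuu = 0.000000, Gamma_vuv = 0.000000, Gamma_vvv = 0.226321; k2 = (1.000000, 0.483350, 0.000000, -0.052875)
  k3: at (u, v) = (-0.700000, -0.852797), (du/dtau, dv/dtau) = (1.000000, 0.483505); Gamma_uuu = 0.000000, Gamma_uuv = 0.000000, Gamma_uvv = 0.000000, Gamma_vuu = 0.000000, Gamma_vuv = 0.000000, Gamma_vvv = 0.226338; k3 = (1.000000, 0.483505, 0.000000, -0.052913)
  k4: at (u, v) = (-0.600000, -0.804431), (du/dtau, dv/dtau) = (1.000000, 0.478210); Gamma_uuu = 0.000000, Gamma_uuv = 0.000000, Gamma_uvv = 0.000000, Gamma_vuu = 0.000000, Gamma_vuv = 0.000000, Gamma_vvv = 0.224855; k4 = (1.000000, 0.478210, 0.000000, -0.051421)
  Y <- Y + (h/6)(k1 + 2k2 + 2k3 + k4): u = -0.6000, v = -0.8044, du/dtau = 1.0000, dv/dtau = 0.4782
step 3:
  k1: at (u, v) = (-0.600000, -0.804441), (du/dtau, dv/dtau) = (1.000000, 0.478212); Gamma_uuu = 0.000000, Gamma_uuv = 0.000000, Gamma_uvv = 0.000000, Gamma_vuu = 0.000000, Gamma_vuv = 0.000000, Gamma_vvv = 0.224856; k1 = (1.000000, 0.478212, 0.000000, -0.051421)
  k2: at (u, v) = (-0.500000, -0.756620), (du/dtau, dv/dtau) = (1.000000, 0.473070); Gamma_uuu = 0.000000, Gamma_uuv = 0.000000, Gamma_uvv = 0.000000, Gamma_vuu = 0.000000, Gamma_vuv = 0.000000, Gamma_vvv = 0.223381; k2 = (1.000000, 0.473070, 0.000000, -0.049991)
  k3: at (u, v) = (-0.500000, -0.757134), (du/dtau, dv/dtau) = (1.000000, 0.473213); Gamma_uuu = 0.000000, Gamma_uuv = 0.000000, Gamma_uvv = 0.000000, Gamma_vuu = 0.000000, Gamma_vuv = 0.000000, Gamma_vvv = 0.223397; k3 = (1.000000, 0.473213, 0.000000, -0.050025)
  k4: at (u, v) = (-0.400000, -0.709799), (du/dtau, dv/dtau) = (1.000000, 0.468207); Gamma_uuu = 0.000000, Gamma_uuv = 0.000000, Gamma_uvv = 0.000000, Gamma_vuu = 0.000000, Gamma_vuv = 0.000000, Gamma_vvv = 0.221930; k4 = (1.000000, 0.468207, 0.000000, -0.048651)
  Y <- Y + (h/6)(k1 + 2k2 + 2k3 + k4): u = -0.4000, v = -0.7098, du/dtau = 1.0000, dv/dtau = 0.4682


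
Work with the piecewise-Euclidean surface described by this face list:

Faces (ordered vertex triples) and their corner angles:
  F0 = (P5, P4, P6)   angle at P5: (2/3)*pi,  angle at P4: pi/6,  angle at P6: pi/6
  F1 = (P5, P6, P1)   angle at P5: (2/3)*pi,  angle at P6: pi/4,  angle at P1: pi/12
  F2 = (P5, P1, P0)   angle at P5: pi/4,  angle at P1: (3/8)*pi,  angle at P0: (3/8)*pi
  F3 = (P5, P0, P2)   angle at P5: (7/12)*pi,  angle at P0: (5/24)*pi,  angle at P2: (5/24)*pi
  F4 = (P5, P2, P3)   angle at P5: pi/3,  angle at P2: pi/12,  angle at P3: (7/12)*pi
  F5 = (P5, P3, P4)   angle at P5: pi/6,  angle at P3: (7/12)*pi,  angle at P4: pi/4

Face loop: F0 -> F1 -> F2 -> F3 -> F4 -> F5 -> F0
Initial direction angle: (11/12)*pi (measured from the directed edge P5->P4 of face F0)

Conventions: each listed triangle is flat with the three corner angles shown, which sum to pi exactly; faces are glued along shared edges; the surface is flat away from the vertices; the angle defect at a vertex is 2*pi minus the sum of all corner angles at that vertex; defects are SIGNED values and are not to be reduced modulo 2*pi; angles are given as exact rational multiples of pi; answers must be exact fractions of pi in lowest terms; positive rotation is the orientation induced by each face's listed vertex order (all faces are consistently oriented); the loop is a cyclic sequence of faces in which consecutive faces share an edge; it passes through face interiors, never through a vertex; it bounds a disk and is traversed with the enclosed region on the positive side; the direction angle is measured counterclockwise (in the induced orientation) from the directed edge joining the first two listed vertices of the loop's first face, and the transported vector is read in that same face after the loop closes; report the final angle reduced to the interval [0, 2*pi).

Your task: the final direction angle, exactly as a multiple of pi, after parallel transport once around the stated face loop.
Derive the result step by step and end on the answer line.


enclosed vertex P5: corner angles sum to (8/3)*pi, defect = 2*pi - (8/3)*pi = (-2/3)*pi
the final direction is the initial angle plus the enclosed defects, taken mod 2*pi in the induced orientation
final angle = (11/12)*pi - (2/3)*pi = pi/4 (mod 2*pi)

Answer: final direction angle = pi/4
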